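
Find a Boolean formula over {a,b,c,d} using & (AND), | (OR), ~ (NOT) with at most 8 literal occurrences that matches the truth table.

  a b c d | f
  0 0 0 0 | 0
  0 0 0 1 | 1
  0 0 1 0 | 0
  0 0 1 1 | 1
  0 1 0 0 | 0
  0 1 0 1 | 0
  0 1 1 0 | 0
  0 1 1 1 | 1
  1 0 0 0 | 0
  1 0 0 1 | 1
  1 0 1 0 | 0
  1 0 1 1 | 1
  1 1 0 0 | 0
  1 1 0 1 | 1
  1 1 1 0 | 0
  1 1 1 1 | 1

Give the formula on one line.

  (d & c) = 0001000100010001
  ~b = 1111000011110000
  (~b & d) = 0101000001010000
  ((d & c) | (~b & d)) = 0101000101010001
  (~b | a) = 1111000011111111
  (((d & c) | (~b & d)) | (~b | a)) = 1111000111111111
  ((((d & c) | (~b & d)) | (~b | a)) & d) = 0101000101010101

((((d & c) | (~b & d)) | (~b | a)) & d)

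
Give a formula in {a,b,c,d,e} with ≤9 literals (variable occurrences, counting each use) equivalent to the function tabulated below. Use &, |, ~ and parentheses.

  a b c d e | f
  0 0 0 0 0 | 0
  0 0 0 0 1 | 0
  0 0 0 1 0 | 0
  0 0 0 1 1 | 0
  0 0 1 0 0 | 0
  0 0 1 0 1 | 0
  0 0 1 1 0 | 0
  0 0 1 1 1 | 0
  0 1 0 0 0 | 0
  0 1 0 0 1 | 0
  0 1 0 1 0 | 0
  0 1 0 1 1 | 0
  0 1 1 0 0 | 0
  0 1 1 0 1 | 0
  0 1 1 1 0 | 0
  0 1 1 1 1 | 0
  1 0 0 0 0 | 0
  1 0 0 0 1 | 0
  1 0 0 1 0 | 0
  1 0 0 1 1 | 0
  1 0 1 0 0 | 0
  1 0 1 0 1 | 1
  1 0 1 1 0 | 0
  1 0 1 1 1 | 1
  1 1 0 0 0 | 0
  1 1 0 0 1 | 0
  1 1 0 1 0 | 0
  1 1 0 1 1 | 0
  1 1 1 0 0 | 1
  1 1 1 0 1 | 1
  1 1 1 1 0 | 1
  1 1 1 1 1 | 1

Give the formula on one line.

  (a & b) = 00000000000000000000000011111111
  ((a & b) | e) = 01010101010101010101010111111111
  ~e = 10101010101010101010101010101010
  ~b = 11111111000000001111111100000000
  (~e & ~b) = 10101010000000001010101000000000
  (c & (~e & ~b)) = 00001010000000000000101000000000
  ~c = 11110000111100001111000011110000
  (~c | a) = 11110000111100001111111111111111
  ((c & (~e & ~b)) | (~c | a)) = 11111010111100001111111111111111
  (((a & b) | e) & ((c & (~e & ~b)) | (~c | a))) = 01010000010100000101010111111111
  (c & (((a & b) | e) & ((c & (~e & ~b)) | (~c | a)))) = 00000000000000000000010100001111

(c & (((a & b) | e) & ((c & (~e & ~b)) | (~c | a))))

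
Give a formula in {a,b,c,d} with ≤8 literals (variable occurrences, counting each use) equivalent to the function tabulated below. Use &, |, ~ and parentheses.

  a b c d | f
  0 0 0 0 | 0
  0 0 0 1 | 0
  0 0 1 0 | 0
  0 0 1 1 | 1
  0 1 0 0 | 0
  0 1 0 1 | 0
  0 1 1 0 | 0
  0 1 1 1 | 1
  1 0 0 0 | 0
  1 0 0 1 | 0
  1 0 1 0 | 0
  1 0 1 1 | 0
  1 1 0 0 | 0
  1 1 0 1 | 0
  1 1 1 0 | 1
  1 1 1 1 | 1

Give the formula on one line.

((b & (a & c)) | ((d & ~a) & c))

  (a & c) = 0000000000110011
  (b & (a & c)) = 0000000000000011
  ~a = 1111111100000000
  (d & ~a) = 0101010100000000
  ((d & ~a) & c) = 0001000100000000
  ((b & (a & c)) | ((d & ~a) & c)) = 0001000100000011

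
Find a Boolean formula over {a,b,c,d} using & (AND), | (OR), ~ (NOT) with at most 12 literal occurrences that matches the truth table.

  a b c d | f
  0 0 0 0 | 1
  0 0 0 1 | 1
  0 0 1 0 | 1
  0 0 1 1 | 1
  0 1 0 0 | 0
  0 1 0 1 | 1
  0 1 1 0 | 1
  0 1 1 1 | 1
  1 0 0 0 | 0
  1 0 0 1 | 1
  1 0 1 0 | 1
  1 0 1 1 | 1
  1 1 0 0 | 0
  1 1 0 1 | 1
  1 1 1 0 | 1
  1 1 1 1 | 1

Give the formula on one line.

  (c | d) = 0111011101110111
  (c & d) = 0001000100010001
  ((c & d) | a) = 0001000111111111
  (c & ((c & d) | a)) = 0001000100110011
  ~b = 1111000011110000
  ~a = 1111111100000000
  (~a | c) = 1111111100110011
  (~b & (~a | c)) = 1111000000110000
  ((c & ((c & d) | a)) | (~b & (~a | c))) = 1111000100110011
  ((c | d) | ((c & ((c & d) | a)) | (~b & (~a | c)))) = 1111011101110111

((c | d) | ((c & ((c & d) | a)) | (~b & (~a | c))))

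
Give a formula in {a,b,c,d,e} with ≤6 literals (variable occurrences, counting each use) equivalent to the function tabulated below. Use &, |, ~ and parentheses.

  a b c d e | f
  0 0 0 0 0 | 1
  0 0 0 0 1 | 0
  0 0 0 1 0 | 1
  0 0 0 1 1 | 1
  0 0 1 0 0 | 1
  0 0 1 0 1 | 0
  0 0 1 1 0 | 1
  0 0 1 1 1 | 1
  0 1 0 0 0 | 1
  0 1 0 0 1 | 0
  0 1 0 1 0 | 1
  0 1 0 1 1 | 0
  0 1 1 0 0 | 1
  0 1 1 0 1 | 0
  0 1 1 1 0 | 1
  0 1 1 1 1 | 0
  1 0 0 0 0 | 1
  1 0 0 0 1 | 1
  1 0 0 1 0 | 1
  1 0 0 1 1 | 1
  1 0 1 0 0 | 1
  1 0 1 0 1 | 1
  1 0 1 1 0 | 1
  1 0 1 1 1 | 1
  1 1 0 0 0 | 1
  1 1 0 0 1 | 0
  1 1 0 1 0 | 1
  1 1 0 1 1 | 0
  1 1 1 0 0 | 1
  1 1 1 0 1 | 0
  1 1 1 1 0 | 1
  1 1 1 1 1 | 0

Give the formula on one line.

  ~e = 10101010101010101010101010101010
  ~b = 11111111000000001111111100000000
  (~b & a) = 00000000000000001111111100000000
  (~e | (~b & a)) = 10101010101010101111111110101010
  (d & ~b) = 00110011000000000011001100000000
  ((~e | (~b & a)) | (d & ~b)) = 10111011101010101111111110101010

((~e | (~b & a)) | (d & ~b))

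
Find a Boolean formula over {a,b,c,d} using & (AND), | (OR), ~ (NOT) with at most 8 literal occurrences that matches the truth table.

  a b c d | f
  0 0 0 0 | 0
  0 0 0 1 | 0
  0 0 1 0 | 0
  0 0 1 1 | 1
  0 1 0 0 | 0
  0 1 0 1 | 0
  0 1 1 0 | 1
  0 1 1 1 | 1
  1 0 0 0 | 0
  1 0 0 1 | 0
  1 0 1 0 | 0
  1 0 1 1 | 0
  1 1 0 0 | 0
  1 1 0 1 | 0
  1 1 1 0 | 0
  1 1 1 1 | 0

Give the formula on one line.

(((~a & b) | (d | a)) & (~a & (c | (~d & ~b))))

  ~a = 1111111100000000
  (~a & b) = 0000111100000000
  (d | a) = 0101010111111111
  ((~a & b) | (d | a)) = 0101111111111111
  ~d = 1010101010101010
  ~b = 1111000011110000
  (~d & ~b) = 1010000010100000
  (c | (~d & ~b)) = 1011001110110011
  (~a & (c | (~d & ~b))) = 1011001100000000
  (((~a & b) | (d | a)) & (~a & (c | (~d & ~b)))) = 0001001100000000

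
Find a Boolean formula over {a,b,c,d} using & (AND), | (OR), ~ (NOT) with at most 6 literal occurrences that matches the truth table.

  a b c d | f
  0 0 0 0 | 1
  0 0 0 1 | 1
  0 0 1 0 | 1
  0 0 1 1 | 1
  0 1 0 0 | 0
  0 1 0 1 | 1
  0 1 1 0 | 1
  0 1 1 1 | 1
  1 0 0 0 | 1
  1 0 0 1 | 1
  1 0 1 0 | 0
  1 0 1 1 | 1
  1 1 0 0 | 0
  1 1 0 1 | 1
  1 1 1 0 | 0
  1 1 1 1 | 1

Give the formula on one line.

(((~d & (~b & ~c)) | d) | (~a & c))

  ~d = 1010101010101010
  ~b = 1111000011110000
  ~c = 1100110011001100
  (~b & ~c) = 1100000011000000
  (~d & (~b & ~c)) = 1000000010000000
  ((~d & (~b & ~c)) | d) = 1101010111010101
  ~a = 1111111100000000
  (~a & c) = 0011001100000000
  (((~d & (~b & ~c)) | d) | (~a & c)) = 1111011111010101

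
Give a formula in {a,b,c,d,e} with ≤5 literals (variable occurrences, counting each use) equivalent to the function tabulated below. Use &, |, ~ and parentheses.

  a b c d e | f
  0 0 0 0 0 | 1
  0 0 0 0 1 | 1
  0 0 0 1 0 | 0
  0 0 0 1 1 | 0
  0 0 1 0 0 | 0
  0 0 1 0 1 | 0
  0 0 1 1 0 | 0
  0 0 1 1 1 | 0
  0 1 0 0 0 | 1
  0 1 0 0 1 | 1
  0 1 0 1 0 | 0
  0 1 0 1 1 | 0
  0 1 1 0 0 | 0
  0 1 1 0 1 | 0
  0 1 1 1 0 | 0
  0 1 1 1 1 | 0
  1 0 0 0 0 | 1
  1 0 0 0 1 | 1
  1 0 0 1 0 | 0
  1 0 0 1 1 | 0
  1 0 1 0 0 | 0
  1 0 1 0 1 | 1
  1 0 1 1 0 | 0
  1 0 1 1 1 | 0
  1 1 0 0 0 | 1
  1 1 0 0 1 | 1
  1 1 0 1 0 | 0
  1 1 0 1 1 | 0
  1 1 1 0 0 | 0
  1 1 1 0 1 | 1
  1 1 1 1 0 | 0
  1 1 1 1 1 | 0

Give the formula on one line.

(((a & (~a | e)) | ~c) & ~d)

  ~a = 11111111111111110000000000000000
  (~a | e) = 11111111111111110101010101010101
  (a & (~a | e)) = 00000000000000000101010101010101
  ~c = 11110000111100001111000011110000
  ((a & (~a | e)) | ~c) = 11110000111100001111010111110101
  ~d = 11001100110011001100110011001100
  (((a & (~a | e)) | ~c) & ~d) = 11000000110000001100010011000100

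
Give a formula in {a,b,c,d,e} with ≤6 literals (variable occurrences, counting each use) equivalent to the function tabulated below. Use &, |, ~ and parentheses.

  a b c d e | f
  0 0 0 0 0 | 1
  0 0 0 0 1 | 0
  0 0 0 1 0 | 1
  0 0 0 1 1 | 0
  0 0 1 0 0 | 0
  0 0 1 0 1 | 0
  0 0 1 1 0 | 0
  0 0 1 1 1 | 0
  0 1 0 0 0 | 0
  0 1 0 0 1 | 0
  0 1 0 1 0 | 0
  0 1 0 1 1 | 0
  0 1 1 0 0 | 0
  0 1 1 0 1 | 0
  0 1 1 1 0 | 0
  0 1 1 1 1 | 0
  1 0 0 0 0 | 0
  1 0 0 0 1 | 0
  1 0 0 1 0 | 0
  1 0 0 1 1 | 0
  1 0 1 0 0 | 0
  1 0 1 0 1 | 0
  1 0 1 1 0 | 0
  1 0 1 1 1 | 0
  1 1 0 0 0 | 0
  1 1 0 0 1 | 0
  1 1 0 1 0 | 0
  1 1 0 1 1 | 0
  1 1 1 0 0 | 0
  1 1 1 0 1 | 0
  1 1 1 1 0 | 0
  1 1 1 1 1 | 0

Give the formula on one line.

(((~e & ~a) & ~b) & (e | ~c))

  ~e = 10101010101010101010101010101010
  ~a = 11111111111111110000000000000000
  (~e & ~a) = 10101010101010100000000000000000
  ~b = 11111111000000001111111100000000
  ((~e & ~a) & ~b) = 10101010000000000000000000000000
  ~c = 11110000111100001111000011110000
  (e | ~c) = 11110101111101011111010111110101
  (((~e & ~a) & ~b) & (e | ~c)) = 10100000000000000000000000000000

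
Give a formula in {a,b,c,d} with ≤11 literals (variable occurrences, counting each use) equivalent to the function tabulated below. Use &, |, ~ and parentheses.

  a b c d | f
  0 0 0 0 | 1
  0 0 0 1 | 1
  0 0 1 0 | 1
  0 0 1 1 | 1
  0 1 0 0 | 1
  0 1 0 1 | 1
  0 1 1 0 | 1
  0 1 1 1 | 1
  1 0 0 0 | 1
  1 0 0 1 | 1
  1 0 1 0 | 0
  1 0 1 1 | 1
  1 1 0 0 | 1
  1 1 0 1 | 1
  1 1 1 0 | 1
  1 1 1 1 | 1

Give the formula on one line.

((((b & a) | (~a & ((a | b) | d))) | ~a) | (~c | d))

  (b & a) = 0000000000001111
  ~a = 1111111100000000
  (a | b) = 0000111111111111
  ((a | b) | d) = 0101111111111111
  (~a & ((a | b) | d)) = 0101111100000000
  ((b & a) | (~a & ((a | b) | d))) = 0101111100001111
  (((b & a) | (~a & ((a | b) | d))) | ~a) = 1111111100001111
  ~c = 1100110011001100
  (~c | d) = 1101110111011101
  ((((b & a) | (~a & ((a | b) | d))) | ~a) | (~c | d)) = 1111111111011111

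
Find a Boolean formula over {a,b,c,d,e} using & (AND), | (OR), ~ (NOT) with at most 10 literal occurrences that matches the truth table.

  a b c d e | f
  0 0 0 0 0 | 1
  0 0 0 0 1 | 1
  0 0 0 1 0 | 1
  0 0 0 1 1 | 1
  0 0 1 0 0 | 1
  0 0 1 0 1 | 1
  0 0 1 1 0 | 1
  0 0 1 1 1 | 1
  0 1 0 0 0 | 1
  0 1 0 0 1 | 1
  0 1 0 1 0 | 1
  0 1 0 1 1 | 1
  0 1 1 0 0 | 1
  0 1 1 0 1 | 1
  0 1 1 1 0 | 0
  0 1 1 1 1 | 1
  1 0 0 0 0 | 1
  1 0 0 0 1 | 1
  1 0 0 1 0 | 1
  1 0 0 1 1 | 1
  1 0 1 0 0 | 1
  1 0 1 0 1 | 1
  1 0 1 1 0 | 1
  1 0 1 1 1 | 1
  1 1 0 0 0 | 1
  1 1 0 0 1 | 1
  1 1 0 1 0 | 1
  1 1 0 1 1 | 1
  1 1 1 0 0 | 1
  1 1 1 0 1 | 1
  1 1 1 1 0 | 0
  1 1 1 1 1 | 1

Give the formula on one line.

((c & (e | (~e & ~b))) | (~c | (((~e & ~d) | a) & ~d)))

  ~e = 10101010101010101010101010101010
  ~b = 11111111000000001111111100000000
  (~e & ~b) = 10101010000000001010101000000000
  (e | (~e & ~b)) = 11111111010101011111111101010101
  (c & (e | (~e & ~b))) = 00001111000001010000111100000101
  ~c = 11110000111100001111000011110000
  ~d = 11001100110011001100110011001100
  (~e & ~d) = 10001000100010001000100010001000
  ((~e & ~d) | a) = 10001000100010001111111111111111
  (((~e & ~d) | a) & ~d) = 10001000100010001100110011001100
  (~c | (((~e & ~d) | a) & ~d)) = 11111000111110001111110011111100
  ((c & (e | (~e & ~b))) | (~c | (((~e & ~d) | a) & ~d))) = 11111111111111011111111111111101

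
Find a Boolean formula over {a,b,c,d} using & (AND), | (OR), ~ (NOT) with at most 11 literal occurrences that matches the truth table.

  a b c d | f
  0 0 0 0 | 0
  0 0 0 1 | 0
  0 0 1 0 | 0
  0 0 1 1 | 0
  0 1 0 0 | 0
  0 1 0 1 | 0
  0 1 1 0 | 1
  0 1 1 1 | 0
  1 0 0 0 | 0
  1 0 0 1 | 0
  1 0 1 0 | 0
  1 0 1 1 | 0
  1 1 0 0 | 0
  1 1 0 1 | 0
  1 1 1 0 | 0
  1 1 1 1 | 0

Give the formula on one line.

  ~a = 1111111100000000
  ~d = 1010101010101010
  (b | ~d) = 1010111110101111
  (a | (b | ~d)) = 1010111111111111
  (~a & (a | (b | ~d))) = 1010111100000000
  ~c = 1100110011001100
  ((~a & (a | (b | ~d))) | ~c) = 1110111111001100
  (b | d) = 0101111101011111
  (c & (b | d)) = 0001001100010011
  (~d & (c & (b | d))) = 0000001000000010
  (((~a & (a | (b | ~d))) | ~c) & (~d & (c & (b | d)))) = 0000001000000000

(((~a & (a | (b | ~d))) | ~c) & (~d & (c & (b | d))))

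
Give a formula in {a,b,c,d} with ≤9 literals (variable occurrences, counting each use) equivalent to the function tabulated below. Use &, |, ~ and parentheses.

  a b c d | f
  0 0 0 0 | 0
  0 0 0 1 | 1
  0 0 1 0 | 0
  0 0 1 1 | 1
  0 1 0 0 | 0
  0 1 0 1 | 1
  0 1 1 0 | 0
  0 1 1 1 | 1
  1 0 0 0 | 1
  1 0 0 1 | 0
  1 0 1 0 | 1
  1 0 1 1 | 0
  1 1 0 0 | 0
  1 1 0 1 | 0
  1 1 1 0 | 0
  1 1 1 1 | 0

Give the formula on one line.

((((d | a) & ~d) & ~b) | (d & ~a))

  (d | a) = 0101010111111111
  ~d = 1010101010101010
  ((d | a) & ~d) = 0000000010101010
  ~b = 1111000011110000
  (((d | a) & ~d) & ~b) = 0000000010100000
  ~a = 1111111100000000
  (d & ~a) = 0101010100000000
  ((((d | a) & ~d) & ~b) | (d & ~a)) = 0101010110100000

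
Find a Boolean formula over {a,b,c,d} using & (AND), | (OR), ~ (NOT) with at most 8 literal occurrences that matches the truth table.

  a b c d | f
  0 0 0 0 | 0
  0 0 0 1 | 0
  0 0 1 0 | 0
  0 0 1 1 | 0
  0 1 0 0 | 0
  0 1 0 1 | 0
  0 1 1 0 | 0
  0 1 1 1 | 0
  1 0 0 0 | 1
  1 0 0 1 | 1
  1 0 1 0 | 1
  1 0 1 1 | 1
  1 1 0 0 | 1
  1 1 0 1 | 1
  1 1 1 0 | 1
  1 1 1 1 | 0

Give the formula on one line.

((((~c & a) | ~b) | (~d | ~a)) & a)

  ~c = 1100110011001100
  (~c & a) = 0000000011001100
  ~b = 1111000011110000
  ((~c & a) | ~b) = 1111000011111100
  ~d = 1010101010101010
  ~a = 1111111100000000
  (~d | ~a) = 1111111110101010
  (((~c & a) | ~b) | (~d | ~a)) = 1111111111111110
  ((((~c & a) | ~b) | (~d | ~a)) & a) = 0000000011111110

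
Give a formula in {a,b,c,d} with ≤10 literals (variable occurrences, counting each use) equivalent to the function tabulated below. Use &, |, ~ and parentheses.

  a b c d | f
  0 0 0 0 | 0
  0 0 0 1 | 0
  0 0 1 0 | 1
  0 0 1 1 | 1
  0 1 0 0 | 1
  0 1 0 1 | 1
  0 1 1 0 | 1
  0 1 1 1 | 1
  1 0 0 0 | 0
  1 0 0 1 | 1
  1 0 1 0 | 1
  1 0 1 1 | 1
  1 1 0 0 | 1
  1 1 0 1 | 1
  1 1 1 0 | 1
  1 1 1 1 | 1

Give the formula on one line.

(((((~c | b) | a) & ((b | d) & (c | a))) | c) | b)

  ~c = 1100110011001100
  (~c | b) = 1100111111001111
  ((~c | b) | a) = 1100111111111111
  (b | d) = 0101111101011111
  (c | a) = 0011001111111111
  ((b | d) & (c | a)) = 0001001101011111
  (((~c | b) | a) & ((b | d) & (c | a))) = 0000001101011111
  ((((~c | b) | a) & ((b | d) & (c | a))) | c) = 0011001101111111
  (((((~c | b) | a) & ((b | d) & (c | a))) | c) | b) = 0011111101111111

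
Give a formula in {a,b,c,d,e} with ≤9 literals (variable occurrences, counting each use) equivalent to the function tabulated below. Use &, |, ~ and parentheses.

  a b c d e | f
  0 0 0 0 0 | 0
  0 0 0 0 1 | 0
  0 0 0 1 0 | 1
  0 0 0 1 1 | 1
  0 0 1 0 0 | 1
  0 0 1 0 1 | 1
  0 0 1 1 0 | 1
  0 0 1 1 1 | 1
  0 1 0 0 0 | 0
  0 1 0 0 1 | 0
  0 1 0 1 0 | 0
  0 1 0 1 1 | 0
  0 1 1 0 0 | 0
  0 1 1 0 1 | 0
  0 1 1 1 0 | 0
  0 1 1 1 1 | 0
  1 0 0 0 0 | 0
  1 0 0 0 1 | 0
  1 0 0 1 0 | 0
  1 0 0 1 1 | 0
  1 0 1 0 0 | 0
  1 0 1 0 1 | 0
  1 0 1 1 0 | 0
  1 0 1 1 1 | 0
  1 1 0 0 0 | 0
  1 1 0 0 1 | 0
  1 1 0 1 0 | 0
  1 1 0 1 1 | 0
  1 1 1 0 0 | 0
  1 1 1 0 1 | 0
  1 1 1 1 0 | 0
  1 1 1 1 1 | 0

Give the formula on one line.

(((b | (d | (b & c))) | c) & (~a & ~b))

  (b & c) = 00000000000011110000000000001111
  (d | (b & c)) = 00110011001111110011001100111111
  (b | (d | (b & c))) = 00110011111111110011001111111111
  ((b | (d | (b & c))) | c) = 00111111111111110011111111111111
  ~a = 11111111111111110000000000000000
  ~b = 11111111000000001111111100000000
  (~a & ~b) = 11111111000000000000000000000000
  (((b | (d | (b & c))) | c) & (~a & ~b)) = 00111111000000000000000000000000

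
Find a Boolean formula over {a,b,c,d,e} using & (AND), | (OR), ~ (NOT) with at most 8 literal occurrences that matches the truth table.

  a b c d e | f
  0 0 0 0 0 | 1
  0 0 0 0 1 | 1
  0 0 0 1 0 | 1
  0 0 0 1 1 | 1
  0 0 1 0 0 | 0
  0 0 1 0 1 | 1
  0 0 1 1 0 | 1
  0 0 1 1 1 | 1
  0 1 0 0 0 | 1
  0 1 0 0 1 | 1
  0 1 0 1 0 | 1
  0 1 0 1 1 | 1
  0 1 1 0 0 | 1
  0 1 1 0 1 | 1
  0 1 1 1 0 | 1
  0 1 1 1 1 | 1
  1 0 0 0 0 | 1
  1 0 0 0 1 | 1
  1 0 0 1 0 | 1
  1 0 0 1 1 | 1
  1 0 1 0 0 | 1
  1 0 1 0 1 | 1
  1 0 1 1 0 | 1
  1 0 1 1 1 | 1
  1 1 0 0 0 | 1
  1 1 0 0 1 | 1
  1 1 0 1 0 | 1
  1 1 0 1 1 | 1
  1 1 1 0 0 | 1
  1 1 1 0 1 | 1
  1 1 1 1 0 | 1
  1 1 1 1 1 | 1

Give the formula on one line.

  ~c = 11110000111100001111000011110000
  ~b = 11111111000000001111111100000000
  (a & ~b) = 00000000000000001111111100000000
  (~c | (a & ~b)) = 11110000111100001111111111110000
  ((~c | (a & ~b)) | b) = 11110000111111111111111111111111
  (((~c | (a & ~b)) | b) | d) = 11110011111111111111111111111111
  (e & c) = 00000101000001010000010100000101
  ((((~c | (a & ~b)) | b) | d) | (e & c)) = 11110111111111111111111111111111

((((~c | (a & ~b)) | b) | d) | (e & c))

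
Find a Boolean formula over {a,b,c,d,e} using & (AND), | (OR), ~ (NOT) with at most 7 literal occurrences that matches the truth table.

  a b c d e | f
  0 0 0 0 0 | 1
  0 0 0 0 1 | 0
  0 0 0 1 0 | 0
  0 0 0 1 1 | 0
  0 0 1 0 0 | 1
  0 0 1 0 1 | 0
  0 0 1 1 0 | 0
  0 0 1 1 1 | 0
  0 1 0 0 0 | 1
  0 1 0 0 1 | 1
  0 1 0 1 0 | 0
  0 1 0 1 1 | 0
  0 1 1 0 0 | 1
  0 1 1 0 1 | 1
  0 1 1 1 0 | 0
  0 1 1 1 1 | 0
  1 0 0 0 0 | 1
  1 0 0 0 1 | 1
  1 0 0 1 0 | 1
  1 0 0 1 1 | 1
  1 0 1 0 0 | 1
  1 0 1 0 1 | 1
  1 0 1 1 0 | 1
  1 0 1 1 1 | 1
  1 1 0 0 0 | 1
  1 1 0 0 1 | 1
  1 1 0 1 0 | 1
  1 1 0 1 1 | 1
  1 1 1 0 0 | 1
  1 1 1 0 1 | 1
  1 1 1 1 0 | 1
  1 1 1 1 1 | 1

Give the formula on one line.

(((~e | b) & ~d) | a)

  ~e = 10101010101010101010101010101010
  (~e | b) = 10101010111111111010101011111111
  ~d = 11001100110011001100110011001100
  ((~e | b) & ~d) = 10001000110011001000100011001100
  (((~e | b) & ~d) | a) = 10001000110011001111111111111111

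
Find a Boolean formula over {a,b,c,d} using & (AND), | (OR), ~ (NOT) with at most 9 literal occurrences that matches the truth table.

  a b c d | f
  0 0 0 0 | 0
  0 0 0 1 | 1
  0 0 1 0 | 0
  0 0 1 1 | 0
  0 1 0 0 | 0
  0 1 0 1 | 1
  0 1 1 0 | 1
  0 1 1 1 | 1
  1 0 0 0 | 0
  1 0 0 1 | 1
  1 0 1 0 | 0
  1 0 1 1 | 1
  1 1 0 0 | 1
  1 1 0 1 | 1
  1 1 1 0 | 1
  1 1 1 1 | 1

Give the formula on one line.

  (b & c) = 0000001100000011
  (d | (b & c)) = 0101011101010111
  ((d | (b & c)) | b) = 0101111101011111
  (c | d) = 0111011101110111
  ~c = 1100110011001100
  (~c | b) = 1100111111001111
  ((c | d) & (~c | b)) = 0100011101000111
  (((c | d) & (~c | b)) | a) = 0100011111111111
  (((d | (b & c)) | b) & (((c | d) & (~c | b)) | a)) = 0100011101011111

(((d | (b & c)) | b) & (((c | d) & (~c | b)) | a))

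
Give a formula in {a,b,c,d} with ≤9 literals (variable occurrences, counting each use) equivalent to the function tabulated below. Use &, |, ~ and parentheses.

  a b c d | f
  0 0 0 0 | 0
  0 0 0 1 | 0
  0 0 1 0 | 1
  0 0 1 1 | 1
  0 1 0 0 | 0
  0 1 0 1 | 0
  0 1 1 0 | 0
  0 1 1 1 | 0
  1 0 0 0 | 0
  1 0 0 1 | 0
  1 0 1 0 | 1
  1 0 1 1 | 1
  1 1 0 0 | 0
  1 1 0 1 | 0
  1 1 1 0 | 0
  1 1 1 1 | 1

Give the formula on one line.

((c & (~b | ((~c & ~d) & ~a))) | ((d & c) & a))

  ~b = 1111000011110000
  ~c = 1100110011001100
  ~d = 1010101010101010
  (~c & ~d) = 1000100010001000
  ~a = 1111111100000000
  ((~c & ~d) & ~a) = 1000100000000000
  (~b | ((~c & ~d) & ~a)) = 1111100011110000
  (c & (~b | ((~c & ~d) & ~a))) = 0011000000110000
  (d & c) = 0001000100010001
  ((d & c) & a) = 0000000000010001
  ((c & (~b | ((~c & ~d) & ~a))) | ((d & c) & a)) = 0011000000110001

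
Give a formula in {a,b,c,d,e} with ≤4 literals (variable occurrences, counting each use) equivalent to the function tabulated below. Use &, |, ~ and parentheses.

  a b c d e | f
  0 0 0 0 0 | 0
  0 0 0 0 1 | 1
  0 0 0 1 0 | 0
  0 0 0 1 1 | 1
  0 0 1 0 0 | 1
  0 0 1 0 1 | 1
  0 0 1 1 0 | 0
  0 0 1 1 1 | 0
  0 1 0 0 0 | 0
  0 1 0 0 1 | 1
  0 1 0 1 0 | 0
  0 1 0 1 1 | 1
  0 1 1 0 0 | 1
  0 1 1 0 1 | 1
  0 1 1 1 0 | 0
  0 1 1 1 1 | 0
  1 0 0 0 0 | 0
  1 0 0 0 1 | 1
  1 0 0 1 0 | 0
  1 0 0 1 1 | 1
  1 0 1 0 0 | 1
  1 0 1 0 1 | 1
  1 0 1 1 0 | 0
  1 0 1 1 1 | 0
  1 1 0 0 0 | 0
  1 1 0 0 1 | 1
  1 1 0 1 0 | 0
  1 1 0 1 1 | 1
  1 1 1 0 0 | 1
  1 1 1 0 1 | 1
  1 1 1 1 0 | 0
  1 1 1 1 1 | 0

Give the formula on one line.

((~c | ~d) & (c | e))

  ~c = 11110000111100001111000011110000
  ~d = 11001100110011001100110011001100
  (~c | ~d) = 11111100111111001111110011111100
  (c | e) = 01011111010111110101111101011111
  ((~c | ~d) & (c | e)) = 01011100010111000101110001011100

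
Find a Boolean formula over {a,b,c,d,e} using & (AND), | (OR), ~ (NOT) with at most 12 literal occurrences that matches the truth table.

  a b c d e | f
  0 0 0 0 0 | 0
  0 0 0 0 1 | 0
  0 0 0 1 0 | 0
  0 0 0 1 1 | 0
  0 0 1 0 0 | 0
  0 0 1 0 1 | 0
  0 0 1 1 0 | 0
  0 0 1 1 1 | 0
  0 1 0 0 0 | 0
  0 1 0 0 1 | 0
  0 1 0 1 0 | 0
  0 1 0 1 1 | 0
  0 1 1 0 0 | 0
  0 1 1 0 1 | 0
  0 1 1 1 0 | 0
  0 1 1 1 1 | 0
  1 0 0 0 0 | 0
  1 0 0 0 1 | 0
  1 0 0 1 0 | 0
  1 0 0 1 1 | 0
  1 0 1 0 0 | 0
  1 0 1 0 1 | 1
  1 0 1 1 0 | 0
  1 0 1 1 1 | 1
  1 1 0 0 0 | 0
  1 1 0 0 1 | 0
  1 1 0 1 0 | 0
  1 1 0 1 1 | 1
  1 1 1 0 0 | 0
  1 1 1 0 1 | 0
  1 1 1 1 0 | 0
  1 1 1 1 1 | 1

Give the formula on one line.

  (a | b) = 00000000111111111111111111111111
  (e & (a | b)) = 00000000010101010101010101010101
  ~b = 11111111000000001111111100000000
  (a & ~b) = 00000000000000001111111100000000
  (d & a) = 00000000000000000011001100110011
  ((a & ~b) | (d & a)) = 00000000000000001111111100110011
  ((e & (a | b)) & ((a & ~b) | (d & a))) = 00000000000000000101010100010001
  (c | b) = 00001111111111110000111111111111
  (((e & (a | b)) & ((a & ~b) | (d & a))) & (c | b)) = 00000000000000000000010100010001

(((e & (a | b)) & ((a & ~b) | (d & a))) & (c | b))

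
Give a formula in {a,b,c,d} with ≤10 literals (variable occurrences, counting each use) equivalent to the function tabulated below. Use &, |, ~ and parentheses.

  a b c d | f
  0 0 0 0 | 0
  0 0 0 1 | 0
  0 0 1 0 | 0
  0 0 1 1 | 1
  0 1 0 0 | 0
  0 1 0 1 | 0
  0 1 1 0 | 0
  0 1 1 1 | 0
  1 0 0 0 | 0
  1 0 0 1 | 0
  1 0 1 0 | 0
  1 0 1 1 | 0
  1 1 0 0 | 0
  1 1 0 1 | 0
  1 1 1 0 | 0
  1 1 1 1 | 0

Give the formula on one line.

(((~c & b) | (~a & ~b)) & ((a | d) & c))

  ~c = 1100110011001100
  (~c & b) = 0000110000001100
  ~a = 1111111100000000
  ~b = 1111000011110000
  (~a & ~b) = 1111000000000000
  ((~c & b) | (~a & ~b)) = 1111110000001100
  (a | d) = 0101010111111111
  ((a | d) & c) = 0001000100110011
  (((~c & b) | (~a & ~b)) & ((a | d) & c)) = 0001000000000000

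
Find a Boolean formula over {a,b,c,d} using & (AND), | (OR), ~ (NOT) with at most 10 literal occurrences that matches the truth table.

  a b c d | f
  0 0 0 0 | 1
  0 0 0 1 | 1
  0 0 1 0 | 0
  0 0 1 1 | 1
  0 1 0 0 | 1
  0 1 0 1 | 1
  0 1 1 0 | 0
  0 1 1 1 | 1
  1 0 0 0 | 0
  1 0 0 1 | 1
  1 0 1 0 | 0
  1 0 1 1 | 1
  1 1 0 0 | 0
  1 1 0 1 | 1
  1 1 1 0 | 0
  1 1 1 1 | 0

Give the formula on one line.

(((d | (~c & ~a)) & (~c | ~a)) | (~b & (d & c)))

  ~c = 1100110011001100
  ~a = 1111111100000000
  (~c & ~a) = 1100110000000000
  (d | (~c & ~a)) = 1101110101010101
  (~c | ~a) = 1111111111001100
  ((d | (~c & ~a)) & (~c | ~a)) = 1101110101000100
  ~b = 1111000011110000
  (d & c) = 0001000100010001
  (~b & (d & c)) = 0001000000010000
  (((d | (~c & ~a)) & (~c | ~a)) | (~b & (d & c))) = 1101110101010100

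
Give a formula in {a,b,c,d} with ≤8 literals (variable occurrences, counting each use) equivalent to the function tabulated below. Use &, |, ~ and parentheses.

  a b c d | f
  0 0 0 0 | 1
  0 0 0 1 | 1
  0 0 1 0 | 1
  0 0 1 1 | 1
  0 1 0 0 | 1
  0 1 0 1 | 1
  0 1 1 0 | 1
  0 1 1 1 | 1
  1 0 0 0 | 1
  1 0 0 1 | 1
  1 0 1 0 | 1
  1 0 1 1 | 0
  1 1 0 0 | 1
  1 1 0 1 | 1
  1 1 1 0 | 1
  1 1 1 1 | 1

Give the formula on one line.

  ~a = 1111111100000000
  (~a & d) = 0101010100000000
  ~c = 1100110011001100
  ~d = 1010101010101010
  (b | ~d) = 1010111110101111
  (~c | (b | ~d)) = 1110111111101111
  ((~a & d) | (~c | (b | ~d))) = 1111111111101111

((~a & d) | (~c | (b | ~d)))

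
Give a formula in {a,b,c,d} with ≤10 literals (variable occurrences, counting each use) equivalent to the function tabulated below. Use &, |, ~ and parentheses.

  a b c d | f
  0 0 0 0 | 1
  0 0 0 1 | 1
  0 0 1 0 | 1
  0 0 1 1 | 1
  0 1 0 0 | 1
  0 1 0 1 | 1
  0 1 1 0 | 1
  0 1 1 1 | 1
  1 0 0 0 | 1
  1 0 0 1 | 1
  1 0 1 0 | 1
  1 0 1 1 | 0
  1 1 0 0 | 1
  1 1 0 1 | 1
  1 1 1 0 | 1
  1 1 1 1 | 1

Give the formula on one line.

  ~c = 1100110011001100
  ~a = 1111111100000000
  (d & ~a) = 0101010100000000
  (b | (d & ~a)) = 0101111100001111
  (~c | (b | (d & ~a))) = 1101111111001111
  ~d = 1010101010101010
  ((~c | (b | (d & ~a))) | ~d) = 1111111111101111
  (((~c | (b | (d & ~a))) | ~d) & a) = 0000000011101111
  ~b = 1111000011110000
  (~b & ~c) = 1100000011000000
  ((~b & ~c) | ~a) = 1111111111000000
  ((((~c | (b | (d & ~a))) | ~d) & a) | ((~b & ~c) | ~a)) = 1111111111101111

((((~c | (b | (d & ~a))) | ~d) & a) | ((~b & ~c) | ~a))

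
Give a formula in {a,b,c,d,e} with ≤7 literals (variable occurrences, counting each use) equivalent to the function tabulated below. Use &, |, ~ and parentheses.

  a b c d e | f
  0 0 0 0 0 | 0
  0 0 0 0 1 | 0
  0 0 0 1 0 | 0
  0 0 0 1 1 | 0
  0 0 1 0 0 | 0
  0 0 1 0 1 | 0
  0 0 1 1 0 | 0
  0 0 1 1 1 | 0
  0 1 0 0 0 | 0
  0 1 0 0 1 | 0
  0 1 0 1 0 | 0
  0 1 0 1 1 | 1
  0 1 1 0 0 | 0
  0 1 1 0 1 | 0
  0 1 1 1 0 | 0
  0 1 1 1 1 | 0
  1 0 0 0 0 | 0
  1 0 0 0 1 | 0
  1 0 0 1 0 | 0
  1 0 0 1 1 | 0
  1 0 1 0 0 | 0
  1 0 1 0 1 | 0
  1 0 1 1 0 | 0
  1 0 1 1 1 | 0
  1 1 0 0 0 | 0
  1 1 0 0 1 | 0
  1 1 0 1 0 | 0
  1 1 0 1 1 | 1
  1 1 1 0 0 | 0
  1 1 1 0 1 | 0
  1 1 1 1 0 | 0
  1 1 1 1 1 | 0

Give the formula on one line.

  (b & d) = 00000000001100110000000000110011
  ~c = 11110000111100001111000011110000
  ((b & d) & ~c) = 00000000001100000000000000110000
  (e & ((b & d) & ~c)) = 00000000000100000000000000010000

(e & ((b & d) & ~c))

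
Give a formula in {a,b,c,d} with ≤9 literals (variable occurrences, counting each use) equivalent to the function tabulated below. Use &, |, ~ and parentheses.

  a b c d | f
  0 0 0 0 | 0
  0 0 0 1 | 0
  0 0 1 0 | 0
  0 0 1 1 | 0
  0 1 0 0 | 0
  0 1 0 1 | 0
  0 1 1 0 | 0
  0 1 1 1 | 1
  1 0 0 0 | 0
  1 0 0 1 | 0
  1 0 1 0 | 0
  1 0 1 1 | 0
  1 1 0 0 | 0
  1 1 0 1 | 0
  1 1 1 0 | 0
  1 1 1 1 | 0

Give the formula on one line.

(((c | ~d) & (((~a & d) & b) | ~b)) & b)

  ~d = 1010101010101010
  (c | ~d) = 1011101110111011
  ~a = 1111111100000000
  (~a & d) = 0101010100000000
  ((~a & d) & b) = 0000010100000000
  ~b = 1111000011110000
  (((~a & d) & b) | ~b) = 1111010111110000
  ((c | ~d) & (((~a & d) & b) | ~b)) = 1011000110110000
  (((c | ~d) & (((~a & d) & b) | ~b)) & b) = 0000000100000000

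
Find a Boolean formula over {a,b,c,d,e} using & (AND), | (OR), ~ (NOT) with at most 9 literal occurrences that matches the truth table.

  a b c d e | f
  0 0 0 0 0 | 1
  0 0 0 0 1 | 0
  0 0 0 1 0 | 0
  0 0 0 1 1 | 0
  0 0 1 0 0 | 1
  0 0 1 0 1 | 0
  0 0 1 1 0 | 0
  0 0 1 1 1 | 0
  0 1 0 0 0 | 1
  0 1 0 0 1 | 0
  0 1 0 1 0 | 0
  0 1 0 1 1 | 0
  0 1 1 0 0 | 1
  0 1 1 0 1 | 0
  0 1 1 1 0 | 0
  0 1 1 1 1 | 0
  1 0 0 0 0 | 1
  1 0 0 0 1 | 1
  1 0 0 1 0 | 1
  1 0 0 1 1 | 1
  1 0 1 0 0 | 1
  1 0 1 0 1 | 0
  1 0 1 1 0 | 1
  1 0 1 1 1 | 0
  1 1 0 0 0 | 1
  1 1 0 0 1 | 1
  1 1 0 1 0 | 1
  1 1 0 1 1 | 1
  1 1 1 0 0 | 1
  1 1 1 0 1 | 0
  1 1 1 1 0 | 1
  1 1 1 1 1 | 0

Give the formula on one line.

  ~c = 11110000111100001111000011110000
  ~e = 10101010101010101010101010101010
  (~c | ~e) = 11111010111110101111101011111010
  (~e | a) = 10101010101010101111111111111111
  ~d = 11001100110011001100110011001100
  (~d | a) = 11001100110011001111111111111111
  ((~e | a) & (~d | a)) = 10001000100010001111111111111111
  ((~c | ~e) & ((~e | a) & (~d | a))) = 10001000100010001111101011111010

((~c | ~e) & ((~e | a) & (~d | a)))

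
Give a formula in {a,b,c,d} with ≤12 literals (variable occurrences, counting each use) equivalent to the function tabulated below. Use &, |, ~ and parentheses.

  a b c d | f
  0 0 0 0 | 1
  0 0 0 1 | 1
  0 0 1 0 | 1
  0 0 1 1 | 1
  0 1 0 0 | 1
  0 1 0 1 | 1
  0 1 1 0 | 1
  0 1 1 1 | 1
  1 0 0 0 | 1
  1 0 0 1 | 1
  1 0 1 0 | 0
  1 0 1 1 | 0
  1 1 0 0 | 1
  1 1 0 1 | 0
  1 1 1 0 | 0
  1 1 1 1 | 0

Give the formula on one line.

  ~a = 1111111100000000
  ~c = 1100110011001100
  (~a | ~c) = 1111111111001100
  (c | ~a) = 1111111100110011
  ~d = 1010101010101010
  (a & ~d) = 0000000010101010
  ~b = 1111000011110000
  ((a & ~d) | ~b) = 1111000011111010
  ((c | ~a) | ((a & ~d) | ~b)) = 1111111111111011
  (~c & ((c | ~a) | ((a & ~d) | ~b))) = 1100110011001000
  ((~c & ((c | ~a) | ((a & ~d) | ~b))) | c) = 1111111111111011
  ((~a | ~c) & ((~c & ((c | ~a) | ((a & ~d) | ~b))) | c)) = 1111111111001000

((~a | ~c) & ((~c & ((c | ~a) | ((a & ~d) | ~b))) | c))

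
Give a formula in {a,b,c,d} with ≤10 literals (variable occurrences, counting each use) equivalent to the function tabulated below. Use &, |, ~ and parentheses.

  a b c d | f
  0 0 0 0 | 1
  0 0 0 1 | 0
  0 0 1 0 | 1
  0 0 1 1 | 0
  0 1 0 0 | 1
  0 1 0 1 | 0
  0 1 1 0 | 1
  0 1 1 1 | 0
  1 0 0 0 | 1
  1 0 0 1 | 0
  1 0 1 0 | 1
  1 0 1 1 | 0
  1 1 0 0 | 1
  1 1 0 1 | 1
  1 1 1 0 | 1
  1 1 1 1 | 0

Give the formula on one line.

((~d | (b & (~c & d))) & ((~d | (b & (a | ~b))) | a))

  ~d = 1010101010101010
  ~c = 1100110011001100
  (~c & d) = 0100010001000100
  (b & (~c & d)) = 0000010000000100
  (~d | (b & (~c & d))) = 1010111010101110
  ~b = 1111000011110000
  (a | ~b) = 1111000011111111
  (b & (a | ~b)) = 0000000000001111
  (~d | (b & (a | ~b))) = 1010101010101111
  ((~d | (b & (a | ~b))) | a) = 1010101011111111
  ((~d | (b & (~c & d))) & ((~d | (b & (a | ~b))) | a)) = 1010101010101110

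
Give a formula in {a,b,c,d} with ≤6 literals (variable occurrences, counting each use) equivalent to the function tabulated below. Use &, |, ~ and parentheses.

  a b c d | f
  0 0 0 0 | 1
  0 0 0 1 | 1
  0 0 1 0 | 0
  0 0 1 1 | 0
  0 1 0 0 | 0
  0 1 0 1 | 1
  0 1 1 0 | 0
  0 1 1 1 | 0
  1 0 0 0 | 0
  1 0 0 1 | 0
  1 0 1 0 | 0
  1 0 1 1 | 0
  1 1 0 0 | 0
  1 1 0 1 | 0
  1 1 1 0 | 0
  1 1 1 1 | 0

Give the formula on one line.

((~c & ((d | (~d & ~b)) | a)) & ~a)

  ~c = 1100110011001100
  ~d = 1010101010101010
  ~b = 1111000011110000
  (~d & ~b) = 1010000010100000
  (d | (~d & ~b)) = 1111010111110101
  ((d | (~d & ~b)) | a) = 1111010111111111
  (~c & ((d | (~d & ~b)) | a)) = 1100010011001100
  ~a = 1111111100000000
  ((~c & ((d | (~d & ~b)) | a)) & ~a) = 1100010000000000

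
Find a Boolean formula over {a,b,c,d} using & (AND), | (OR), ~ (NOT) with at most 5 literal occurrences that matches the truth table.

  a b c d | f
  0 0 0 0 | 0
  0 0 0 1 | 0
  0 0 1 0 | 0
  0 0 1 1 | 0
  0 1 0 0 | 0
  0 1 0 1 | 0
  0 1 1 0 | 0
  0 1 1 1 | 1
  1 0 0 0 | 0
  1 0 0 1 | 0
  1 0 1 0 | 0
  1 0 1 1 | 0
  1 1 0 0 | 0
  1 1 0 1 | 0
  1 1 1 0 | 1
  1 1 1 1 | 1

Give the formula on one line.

((b & (a | d)) & c)

  (a | d) = 0101010111111111
  (b & (a | d)) = 0000010100001111
  ((b & (a | d)) & c) = 0000000100000011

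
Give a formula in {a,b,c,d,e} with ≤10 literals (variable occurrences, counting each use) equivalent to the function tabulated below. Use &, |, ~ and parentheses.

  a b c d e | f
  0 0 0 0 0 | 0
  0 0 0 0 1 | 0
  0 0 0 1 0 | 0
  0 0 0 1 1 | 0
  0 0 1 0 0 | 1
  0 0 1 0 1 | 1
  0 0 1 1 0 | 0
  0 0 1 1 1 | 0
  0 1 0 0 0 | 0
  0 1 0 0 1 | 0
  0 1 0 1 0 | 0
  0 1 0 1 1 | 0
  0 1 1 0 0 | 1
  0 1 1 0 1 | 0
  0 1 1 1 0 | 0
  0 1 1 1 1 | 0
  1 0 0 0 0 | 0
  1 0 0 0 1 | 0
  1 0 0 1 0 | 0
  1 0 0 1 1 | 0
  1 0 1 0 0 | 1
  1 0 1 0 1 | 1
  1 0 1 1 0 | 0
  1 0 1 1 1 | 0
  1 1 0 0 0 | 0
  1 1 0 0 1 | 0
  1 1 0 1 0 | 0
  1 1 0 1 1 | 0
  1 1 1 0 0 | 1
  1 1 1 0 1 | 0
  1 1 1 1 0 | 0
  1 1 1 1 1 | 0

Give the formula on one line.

((((b | ~d) & c) & (~b & (~d | c))) | ((~d & ~e) & c))

  ~d = 11001100110011001100110011001100
  (b | ~d) = 11001100111111111100110011111111
  ((b | ~d) & c) = 00001100000011110000110000001111
  ~b = 11111111000000001111111100000000
  (~d | c) = 11001111110011111100111111001111
  (~b & (~d | c)) = 11001111000000001100111100000000
  (((b | ~d) & c) & (~b & (~d | c))) = 00001100000000000000110000000000
  ~e = 10101010101010101010101010101010
  (~d & ~e) = 10001000100010001000100010001000
  ((~d & ~e) & c) = 00001000000010000000100000001000
  ((((b | ~d) & c) & (~b & (~d | c))) | ((~d & ~e) & c)) = 00001100000010000000110000001000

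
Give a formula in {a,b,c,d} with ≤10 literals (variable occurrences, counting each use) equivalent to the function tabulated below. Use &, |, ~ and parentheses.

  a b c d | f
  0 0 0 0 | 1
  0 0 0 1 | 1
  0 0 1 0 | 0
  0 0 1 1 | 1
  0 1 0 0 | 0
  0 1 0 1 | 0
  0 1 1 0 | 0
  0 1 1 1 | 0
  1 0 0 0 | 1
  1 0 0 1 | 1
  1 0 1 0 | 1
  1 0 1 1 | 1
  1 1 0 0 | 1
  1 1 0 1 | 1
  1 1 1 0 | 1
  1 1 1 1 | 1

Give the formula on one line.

((a | (~b & ((d & ~a) | (c & d)))) | ((~c & ~d) & ~b))

  ~b = 1111000011110000
  ~a = 1111111100000000
  (d & ~a) = 0101010100000000
  (c & d) = 0001000100010001
  ((d & ~a) | (c & d)) = 0101010100010001
  (~b & ((d & ~a) | (c & d))) = 0101000000010000
  (a | (~b & ((d & ~a) | (c & d)))) = 0101000011111111
  ~c = 1100110011001100
  ~d = 1010101010101010
  (~c & ~d) = 1000100010001000
  ((~c & ~d) & ~b) = 1000000010000000
  ((a | (~b & ((d & ~a) | (c & d)))) | ((~c & ~d) & ~b)) = 1101000011111111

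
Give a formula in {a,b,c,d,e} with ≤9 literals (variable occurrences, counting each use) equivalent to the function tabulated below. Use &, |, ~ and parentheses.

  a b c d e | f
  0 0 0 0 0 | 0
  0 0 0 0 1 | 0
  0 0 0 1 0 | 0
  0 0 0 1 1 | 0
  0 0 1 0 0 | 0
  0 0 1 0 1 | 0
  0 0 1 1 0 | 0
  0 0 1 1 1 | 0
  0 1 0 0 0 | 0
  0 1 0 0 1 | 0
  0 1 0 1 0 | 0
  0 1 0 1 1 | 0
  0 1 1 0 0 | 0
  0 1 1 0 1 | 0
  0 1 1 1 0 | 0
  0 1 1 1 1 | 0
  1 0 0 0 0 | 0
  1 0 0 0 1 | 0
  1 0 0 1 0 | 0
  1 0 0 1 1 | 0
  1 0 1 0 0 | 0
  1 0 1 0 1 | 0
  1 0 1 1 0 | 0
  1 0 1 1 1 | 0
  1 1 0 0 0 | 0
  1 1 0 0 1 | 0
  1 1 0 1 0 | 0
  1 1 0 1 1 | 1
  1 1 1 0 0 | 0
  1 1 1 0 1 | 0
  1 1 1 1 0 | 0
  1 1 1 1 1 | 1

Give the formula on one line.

(((b & d) & (a & d)) & ((a & e) | (~d & ~b)))

  (b & d) = 00000000001100110000000000110011
  (a & d) = 00000000000000000011001100110011
  ((b & d) & (a & d)) = 00000000000000000000000000110011
  (a & e) = 00000000000000000101010101010101
  ~d = 11001100110011001100110011001100
  ~b = 11111111000000001111111100000000
  (~d & ~b) = 11001100000000001100110000000000
  ((a & e) | (~d & ~b)) = 11001100000000001101110101010101
  (((b & d) & (a & d)) & ((a & e) | (~d & ~b))) = 00000000000000000000000000010001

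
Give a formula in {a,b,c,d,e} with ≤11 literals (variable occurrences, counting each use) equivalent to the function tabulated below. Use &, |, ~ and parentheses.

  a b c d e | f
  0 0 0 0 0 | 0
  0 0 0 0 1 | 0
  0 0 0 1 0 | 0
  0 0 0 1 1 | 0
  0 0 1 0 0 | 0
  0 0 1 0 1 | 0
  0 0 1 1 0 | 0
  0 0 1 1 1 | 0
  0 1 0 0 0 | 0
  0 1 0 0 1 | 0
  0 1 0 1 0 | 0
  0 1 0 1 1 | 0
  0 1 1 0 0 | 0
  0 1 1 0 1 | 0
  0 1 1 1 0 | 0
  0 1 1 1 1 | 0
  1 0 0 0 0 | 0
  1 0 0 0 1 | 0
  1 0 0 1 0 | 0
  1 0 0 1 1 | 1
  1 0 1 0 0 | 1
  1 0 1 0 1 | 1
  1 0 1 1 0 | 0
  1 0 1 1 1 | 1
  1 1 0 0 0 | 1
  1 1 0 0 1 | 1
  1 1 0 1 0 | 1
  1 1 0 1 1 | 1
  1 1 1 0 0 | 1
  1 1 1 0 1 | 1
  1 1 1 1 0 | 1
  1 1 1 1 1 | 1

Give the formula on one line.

  ~d = 11001100110011001100110011001100
  (~d & c) = 00001100000011000000110000001100
  ((~d & c) & a) = 00000000000000000000110000001100
  (b | e) = 01010101111111110101010111111111
  (a & (b | e)) = 00000000000000000101010111111111
  (e & d) = 00010001000100010001000100010001
  ((e & d) | b) = 00010001111111110001000111111111
  ((a & (b | e)) & ((e & d) | b)) = 00000000000000000001000111111111
  (((~d & c) & a) | ((a & (b | e)) & ((e & d) | b))) = 00000000000000000001110111111111

(((~d & c) & a) | ((a & (b | e)) & ((e & d) | b)))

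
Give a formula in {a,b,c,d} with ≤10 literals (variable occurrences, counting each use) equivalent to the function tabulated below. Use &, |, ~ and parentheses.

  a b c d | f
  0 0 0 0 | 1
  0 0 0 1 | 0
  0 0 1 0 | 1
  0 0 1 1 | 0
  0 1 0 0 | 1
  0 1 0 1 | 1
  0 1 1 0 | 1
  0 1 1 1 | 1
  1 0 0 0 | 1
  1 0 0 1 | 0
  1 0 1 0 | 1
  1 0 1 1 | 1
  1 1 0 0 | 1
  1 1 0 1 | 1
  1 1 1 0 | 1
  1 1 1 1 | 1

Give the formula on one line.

(~d | ((b | ((a | ~c) & c)) & ((d | ~b) | (~d & c))))

  ~d = 1010101010101010
  ~c = 1100110011001100
  (a | ~c) = 1100110011111111
  ((a | ~c) & c) = 0000000000110011
  (b | ((a | ~c) & c)) = 0000111100111111
  ~b = 1111000011110000
  (d | ~b) = 1111010111110101
  (~d & c) = 0010001000100010
  ((d | ~b) | (~d & c)) = 1111011111110111
  ((b | ((a | ~c) & c)) & ((d | ~b) | (~d & c))) = 0000011100110111
  (~d | ((b | ((a | ~c) & c)) & ((d | ~b) | (~d & c)))) = 1010111110111111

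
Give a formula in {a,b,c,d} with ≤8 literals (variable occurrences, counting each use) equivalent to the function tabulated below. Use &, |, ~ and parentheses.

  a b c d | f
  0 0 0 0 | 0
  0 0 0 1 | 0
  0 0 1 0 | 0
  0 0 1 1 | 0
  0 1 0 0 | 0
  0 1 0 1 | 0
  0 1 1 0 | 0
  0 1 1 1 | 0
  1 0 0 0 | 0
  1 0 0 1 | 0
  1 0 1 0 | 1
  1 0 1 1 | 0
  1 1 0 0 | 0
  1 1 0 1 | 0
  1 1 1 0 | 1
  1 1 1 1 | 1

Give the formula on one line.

((((c & ~d) | b) & a) & (((a & c) | b) & c))

  ~d = 1010101010101010
  (c & ~d) = 0010001000100010
  ((c & ~d) | b) = 0010111100101111
  (((c & ~d) | b) & a) = 0000000000101111
  (a & c) = 0000000000110011
  ((a & c) | b) = 0000111100111111
  (((a & c) | b) & c) = 0000001100110011
  ((((c & ~d) | b) & a) & (((a & c) | b) & c)) = 0000000000100011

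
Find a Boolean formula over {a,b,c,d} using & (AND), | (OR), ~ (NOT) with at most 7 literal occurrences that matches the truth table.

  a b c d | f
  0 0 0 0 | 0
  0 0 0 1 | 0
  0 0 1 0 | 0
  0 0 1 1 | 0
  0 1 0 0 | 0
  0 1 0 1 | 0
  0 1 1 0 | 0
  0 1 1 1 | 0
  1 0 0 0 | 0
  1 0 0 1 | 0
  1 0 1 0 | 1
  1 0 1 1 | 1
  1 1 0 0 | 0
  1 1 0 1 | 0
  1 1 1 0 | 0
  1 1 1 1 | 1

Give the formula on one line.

  ~a = 1111111100000000
  ~b = 1111000011110000
  (~a | ~b) = 1111111111110000
  (d | (~a | ~b)) = 1111111111110101
  ((d | (~a | ~b)) & a) = 0000000011110101
  (a & c) = 0000000000110011
  (((d | (~a | ~b)) & a) & (a & c)) = 0000000000110001

(((d | (~a | ~b)) & a) & (a & c))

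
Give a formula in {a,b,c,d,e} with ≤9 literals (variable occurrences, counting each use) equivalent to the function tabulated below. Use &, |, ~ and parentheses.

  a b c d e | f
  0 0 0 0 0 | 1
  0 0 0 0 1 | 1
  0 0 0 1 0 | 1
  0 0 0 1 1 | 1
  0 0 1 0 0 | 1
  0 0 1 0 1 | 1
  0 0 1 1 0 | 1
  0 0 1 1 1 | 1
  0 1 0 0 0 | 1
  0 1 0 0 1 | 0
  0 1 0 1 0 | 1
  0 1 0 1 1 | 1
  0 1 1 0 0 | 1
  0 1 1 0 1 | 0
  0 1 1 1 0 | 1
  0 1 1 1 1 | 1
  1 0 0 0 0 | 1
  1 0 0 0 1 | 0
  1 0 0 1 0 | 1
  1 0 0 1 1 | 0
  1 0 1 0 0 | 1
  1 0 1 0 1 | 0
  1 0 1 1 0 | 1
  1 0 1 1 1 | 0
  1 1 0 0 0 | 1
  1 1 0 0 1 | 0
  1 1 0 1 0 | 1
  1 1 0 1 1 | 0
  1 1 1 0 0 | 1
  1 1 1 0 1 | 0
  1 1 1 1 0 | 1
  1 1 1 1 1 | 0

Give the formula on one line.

((((~e | ~a) & b) & (b & d)) | (~e | (~b & ~a)))

  ~e = 10101010101010101010101010101010
  ~a = 11111111111111110000000000000000
  (~e | ~a) = 11111111111111111010101010101010
  ((~e | ~a) & b) = 00000000111111110000000010101010
  (b & d) = 00000000001100110000000000110011
  (((~e | ~a) & b) & (b & d)) = 00000000001100110000000000100010
  ~b = 11111111000000001111111100000000
  (~b & ~a) = 11111111000000000000000000000000
  (~e | (~b & ~a)) = 11111111101010101010101010101010
  ((((~e | ~a) & b) & (b & d)) | (~e | (~b & ~a))) = 11111111101110111010101010101010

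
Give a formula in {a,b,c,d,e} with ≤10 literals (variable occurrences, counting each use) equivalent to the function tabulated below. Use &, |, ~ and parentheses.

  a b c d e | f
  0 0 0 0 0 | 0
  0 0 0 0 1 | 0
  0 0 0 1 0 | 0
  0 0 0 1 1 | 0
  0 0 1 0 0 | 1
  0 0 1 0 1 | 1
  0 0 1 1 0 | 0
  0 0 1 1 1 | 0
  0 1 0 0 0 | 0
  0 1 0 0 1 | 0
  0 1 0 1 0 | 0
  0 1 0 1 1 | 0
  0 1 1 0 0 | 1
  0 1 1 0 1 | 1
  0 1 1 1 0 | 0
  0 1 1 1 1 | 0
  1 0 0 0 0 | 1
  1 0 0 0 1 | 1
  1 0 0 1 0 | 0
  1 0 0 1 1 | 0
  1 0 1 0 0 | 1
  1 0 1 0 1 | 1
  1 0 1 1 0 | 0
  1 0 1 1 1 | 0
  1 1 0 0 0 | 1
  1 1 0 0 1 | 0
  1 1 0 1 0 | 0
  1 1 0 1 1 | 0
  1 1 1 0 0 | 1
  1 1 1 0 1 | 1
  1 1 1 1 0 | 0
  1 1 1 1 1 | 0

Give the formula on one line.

  ~d = 11001100110011001100110011001100
  (c & ~d) = 00001100000011000000110000001100
  (a & ~d) = 00000000000000001100110011001100
  ~e = 10101010101010101010101010101010
  (b & ~e) = 00000000101010100000000010101010
  ~b = 11111111000000001111111100000000
  ((b & ~e) | ~b) = 11111111101010101111111110101010
  ((a & ~d) & ((b & ~e) | ~b)) = 00000000000000001100110010001000
  ((c & ~d) | ((a & ~d) & ((b & ~e) | ~b))) = 00001100000011001100110010001100

((c & ~d) | ((a & ~d) & ((b & ~e) | ~b)))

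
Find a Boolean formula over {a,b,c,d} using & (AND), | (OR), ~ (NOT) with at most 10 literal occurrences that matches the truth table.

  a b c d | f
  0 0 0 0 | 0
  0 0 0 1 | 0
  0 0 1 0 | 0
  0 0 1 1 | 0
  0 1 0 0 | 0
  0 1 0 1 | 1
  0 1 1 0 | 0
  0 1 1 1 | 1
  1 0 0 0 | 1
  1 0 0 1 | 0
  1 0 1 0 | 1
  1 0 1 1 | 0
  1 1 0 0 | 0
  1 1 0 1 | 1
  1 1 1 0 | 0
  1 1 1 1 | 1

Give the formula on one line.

  ~b = 1111000011110000
  (d | ~b) = 1111010111110101
  ~d = 1010101010101010
  (a & ~d) = 0000000010101010
  ~a = 1111111100000000
  (c | d) = 0111011101110111
  (~a | (c | d)) = 1111111101110111
  ((~a | (c | d)) & b) = 0000111100000111
  ((a & ~d) | ((~a | (c | d)) & b)) = 0000111110101111
  ((d | ~b) & ((a & ~d) | ((~a | (c | d)) & b))) = 0000010110100101

((d | ~b) & ((a & ~d) | ((~a | (c | d)) & b)))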